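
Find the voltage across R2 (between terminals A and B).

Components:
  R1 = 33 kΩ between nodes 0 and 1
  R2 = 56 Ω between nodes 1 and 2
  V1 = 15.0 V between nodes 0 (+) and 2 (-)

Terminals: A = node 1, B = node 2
R1 and R2 are in series across V1 (node 0 → node 1 → node 2), and the output A–B is taken across R2, so this is a voltage divider.
Series current: I = V1/(R1 + R2) = 15/(33000 + 56) = 15/33060 = 0.0004538 A
V_R2 = I × R2 = V1 × R2/(R1 + R2) = 15 × 56/33060 = 0.02541 V

Final answer: 0.02541 V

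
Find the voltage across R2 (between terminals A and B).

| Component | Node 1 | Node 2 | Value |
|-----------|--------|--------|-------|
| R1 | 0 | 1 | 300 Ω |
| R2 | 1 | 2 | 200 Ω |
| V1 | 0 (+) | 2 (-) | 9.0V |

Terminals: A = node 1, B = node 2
R1 and R2 are in series across V1 (node 0 → node 1 → node 2), and the output A–B is taken across R2, so this is a voltage divider.
Series current: I = V1/(R1 + R2) = 9/(300 + 200) = 9/500 = 0.018 A
V_R2 = I × R2 = V1 × R2/(R1 + R2) = 9 × 200/500 = 3.6 V

Final answer: 3.6 V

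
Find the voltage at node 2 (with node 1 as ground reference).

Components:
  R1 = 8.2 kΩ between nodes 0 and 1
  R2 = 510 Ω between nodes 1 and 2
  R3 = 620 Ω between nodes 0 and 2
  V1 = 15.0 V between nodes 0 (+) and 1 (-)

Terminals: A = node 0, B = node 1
Nodal analysis, taking node 1 as the 0 V reference.
Source V1 fixes V_0 = 15 V.
KCL at each unknown node (sum of currents leaving = 0; resistances in Ω):
  Node 2: (V_2 - 0)/510 + (V_2 - 15)/620 = 0
Collecting terms: 0.003574 × V_2 = 0.02419  =>  V_2 = 6.77 V
The requested potential is V_2 = 6.77 V.

Final answer: V_2 = 6.77 V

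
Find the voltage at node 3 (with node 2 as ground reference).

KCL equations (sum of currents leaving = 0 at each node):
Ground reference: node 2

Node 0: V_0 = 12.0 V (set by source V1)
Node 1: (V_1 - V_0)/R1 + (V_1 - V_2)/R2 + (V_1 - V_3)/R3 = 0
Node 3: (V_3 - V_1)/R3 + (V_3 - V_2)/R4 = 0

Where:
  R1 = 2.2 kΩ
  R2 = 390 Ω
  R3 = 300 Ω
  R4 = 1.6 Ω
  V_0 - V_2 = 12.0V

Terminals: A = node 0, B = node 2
Nodal analysis, taking node 2 as the 0 V reference.
Source V1 fixes V_0 = 12 V.
KCL at each unknown node (sum of currents leaving = 0; resistances in Ω):
  Node 1: (V_1 - 12)/2200 + (V_1 - 0)/390 + (V_1 - V_3)/300 = 0
  Node 3: (V_3 - V_1)/300 + (V_3 - 0)/1.6 = 0
Collecting terms (coefficients in siemens):
  0.006352·V_1 - 0.003333·V_3 = 0.005455
  0.6283·V_3 - 0.003333·V_1 = 0
Determinant D = (0.006352)(0.6283) - (-0.003333)(-0.003333) = 0.00398
V_1 = [(0.005455)(0.6283) - (-0.003333)(0)]/D = 0.8611 V
V_3 = [(0.006352)(0) - (0.005455)(-0.003333)]/D = 0.004568 V
The requested potential is V_3 = 0.004568 V.

Final answer: V_3 = 0.004568 V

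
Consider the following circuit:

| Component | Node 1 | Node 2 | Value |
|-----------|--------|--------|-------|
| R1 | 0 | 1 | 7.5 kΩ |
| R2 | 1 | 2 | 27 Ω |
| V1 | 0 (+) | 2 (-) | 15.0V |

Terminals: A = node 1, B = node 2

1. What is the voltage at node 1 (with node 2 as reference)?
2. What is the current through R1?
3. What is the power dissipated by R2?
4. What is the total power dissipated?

Nodal analysis, taking node 2 as the 0 V reference.
Source V1 fixes V_0 = 15 V.
KCL at each unknown node (sum of currents leaving = 0; resistances in Ω):
  Node 1: (V_1 - 15)/7500 + (V_1 - 0)/27 = 0
Collecting terms: 0.03717 × V_1 = 0.002  =>  V_1 = 0.05381 V
Part 1:
  Read off the nodal solution: V_1 = 0.05381 V
Part 2:
  I_R1 = (V_0 - V_1)/R1 = (15 - 0.05381)/7500 = 0.001993 A
  Magnitude: I_R1 = 0.001993 A
Part 3:
  I_R2 = (V_1 - V_2)/R2 = (0.05381 - 0)/27 = 0.001993 A
  P_R2 = I_R2² × R2 = (0.001993)² × 27 = 0.0001072 W
Part 4:
  Power in each resistor, P = (ΔV)²/R:
    P_R1 = (15 - 0.05381)²/7500 = 0.02979 W
    P_R2 = (0.05381 - 0)²/27 = 0.0001072 W
  P_total = P_R1 + P_R2 = 0.02989 W

Final answers:
1. V_1 = 0.05381 V
2. I_R1 = 0.001993 A
3. P_R2 = 0.0001072 W
4. P_total = 0.02989 W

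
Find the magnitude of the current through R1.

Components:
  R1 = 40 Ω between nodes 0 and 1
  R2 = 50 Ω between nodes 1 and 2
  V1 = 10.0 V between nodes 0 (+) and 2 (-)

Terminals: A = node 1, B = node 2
Nodal analysis, taking node 2 as the 0 V reference.
Source V1 fixes V_0 = 10 V.
KCL at each unknown node (sum of currents leaving = 0; resistances in Ω):
  Node 1: (V_1 - 10)/40 + (V_1 - 0)/50 = 0
Collecting terms: 0.045 × V_1 = 0.25  =>  V_1 = 5.556 V
I_R1 = (V_0 - V_1)/R1 = (10 - 5.556)/40 = 0.1111 A
|I_R1| = 0.1111 A

Final answer: |I_R1| = 0.1111 A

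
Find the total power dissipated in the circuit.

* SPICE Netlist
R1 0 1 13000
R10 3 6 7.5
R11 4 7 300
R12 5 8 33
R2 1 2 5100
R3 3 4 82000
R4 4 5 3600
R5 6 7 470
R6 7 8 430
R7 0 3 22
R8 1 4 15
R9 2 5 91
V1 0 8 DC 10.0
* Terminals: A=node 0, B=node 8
Nodal analysis, taking node 8 as the 0 V reference.
Source V1 fixes V_0 = 10 V.
KCL at each unknown node (sum of currents leaving = 0; resistances in Ω):
  Node 1: (V_1 - 10)/13000 + (V_1 - V_2)/5100 + (V_1 - V_4)/15 = 0
  Node 2: (V_2 - V_1)/5100 + (V_2 - V_5)/91 = 0
  Node 3: (V_3 - V_4)/82000 + (V_3 - 10)/22 + (V_3 - V_6)/7.5 = 0
  Node 4: (V_4 - V_3)/82000 + (V_4 - V_5)/3600 + (V_4 - V_1)/15 + (V_4 - V_7)/300 = 0
  Node 5: (V_5 - V_4)/3600 + (V_5 - V_2)/91 + (V_5 - 0)/33 = 0
  Node 6: (V_6 - V_7)/470 + (V_6 - V_3)/7.5 = 0
  Node 7: (V_7 - V_6)/470 + (V_7 - 0)/430 + (V_7 - V_4)/300 = 0
Collecting terms (coefficients in siemens):
  0.06694·V_1 - 0.0001961·V_2 - 0.06667·V_4 = 0.0007692
  0.01119·V_2 - 0.0001961·V_1 - 0.01099·V_5 = 0
  0.1788·V_3 - 0.0000122·V_4 - 0.1333·V_6 = 0.4545
  0.07029·V_4 - 0.06667·V_1 - 0.0000122·V_3 - 0.0002778·V_5 - 0.003333·V_7 = 0
  0.04157·V_5 - 0.01099·V_2 - 0.0002778·V_4 = 0
  0.1355·V_6 - 0.1333·V_3 - 0.002128·V_7 = 0
  0.007787·V_7 - 0.003333·V_4 - 0.002128·V_6 = 0
Solving these 7 simultaneous equations (Gaussian elimination) gives:
  V_1 = 3.937 V, V_2 = 0.1282 V, V_3 = 9.749 V, V_4 = 3.941 V
  V_5 = 0.06023 V, V_6 = 9.664 V, V_7 = 4.328 V
Power in each resistor, P = (ΔV)²/R:
  P_R1 = (10 - 3.937)²/13000 = 0.002827 W
  P_R2 = (3.937 - 0.1282)²/5100 = 0.002845 W
  P_R3 = (9.749 - 3.941)²/82000 = 0.0004113 W
  P_R4 = (3.941 - 0.06023)²/3600 = 0.004185 W
  P_R5 = (9.664 - 4.328)²/470 = 0.06057 W
  P_R6 = (4.328 - 0)²/430 = 0.04356 W
  P_R7 = (10 - 9.749)²/22 = 0.002871 W
  P_R8 = (3.937 - 3.941)²/15 = 0.00000118 W
  P_R9 = (0.1282 - 0.06023)²/91 = 0.00005076 W
  P_R10 = (9.749 - 9.664)²/7.5 = 0.0009666 W
  P_R11 = (3.941 - 4.328)²/300 = 0.0004975 W
  P_R12 = (0.06023 - 0)²/33 = 0.0001099 W
P_total = P_R1 + P_R2 + P_R3 + P_R4 + P_R5 + P_R6 + P_R7 + P_R8 + P_R9 + P_R10 + P_R11 + P_R12 = 0.1189 W

Final answer: 0.1189 W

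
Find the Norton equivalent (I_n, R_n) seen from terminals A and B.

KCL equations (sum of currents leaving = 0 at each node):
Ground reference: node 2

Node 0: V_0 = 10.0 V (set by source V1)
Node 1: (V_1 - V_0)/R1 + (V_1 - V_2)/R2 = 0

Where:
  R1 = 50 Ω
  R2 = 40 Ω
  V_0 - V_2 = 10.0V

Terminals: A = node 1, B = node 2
Find the Thévenin equivalent first; then I_n = V_th/R_th and R_n = R_th.
Step 1 — V_th is the open-circuit voltage V_A - V_B (nothing connected across the terminals).
Nodal analysis, taking node 2 as the 0 V reference.
Source V1 fixes V_0 = 10 V.
KCL at each unknown node (sum of currents leaving = 0; resistances in Ω):
  Node 1: (V_1 - 10)/50 + (V_1 - 0)/40 = 0
Collecting terms: 0.045 × V_1 = 0.2  =>  V_1 = 4.444 V
V_th = V_1 - V_2 = 4.444 - 0 = 4.444 V
Step 2 — R_th: zero the source — replace V1 by a short circuit (node 2 merges into node 0) — and find the resistance seen between A (node 1) and B (node 0).
Reduce the network between node 1 (A) and node 0 (B) by series/parallel combination:
  Rp1 = R1 ‖ R2 (parallel, both between nodes 0 and 1) = 1/(1/50 + 1/40) = 22.22 Ω
R_th = 22.22 Ω
I_n = V_th/R_th = 4.444/22.22 = 0.2 A, and R_n = R_th = 22.22 Ω

Final answer: I_n = 0.2 A, R_n = 22.22 Ω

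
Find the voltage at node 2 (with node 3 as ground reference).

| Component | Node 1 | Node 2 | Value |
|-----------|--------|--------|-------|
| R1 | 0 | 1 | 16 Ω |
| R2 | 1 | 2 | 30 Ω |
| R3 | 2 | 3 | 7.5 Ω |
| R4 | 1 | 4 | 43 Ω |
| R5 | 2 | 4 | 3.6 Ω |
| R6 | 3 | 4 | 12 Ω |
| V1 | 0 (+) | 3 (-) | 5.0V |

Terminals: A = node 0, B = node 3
Nodal analysis, taking node 3 as the 0 V reference.
Source V1 fixes V_0 = 5 V.
KCL at each unknown node (sum of currents leaving = 0; resistances in Ω):
  Node 1: (V_1 - 5)/16 + (V_1 - V_2)/30 + (V_1 - V_4)/43 = 0
  Node 2: (V_2 - V_1)/30 + (V_2 - 0)/7.5 + (V_2 - V_4)/3.6 = 0
  Node 4: (V_4 - V_1)/43 + (V_4 - V_2)/3.6 + (V_4 - 0)/12 = 0
Collecting terms (coefficients in siemens):
  0.1191·V_1 - 0.03333·V_2 - 0.02326·V_4 = 0.3125
  0.4444·V_2 - 0.03333·V_1 - 0.2778·V_4 = 0
  0.3844·V_4 - 0.02326·V_1 - 0.2778·V_2 = 0
Solving these 3 simultaneous equations (Gaussian elimination) gives:
  V_1 = 2.911 V, V_2 = 0.5988 V, V_4 = 0.6089 V
The requested potential is V_2 = 0.5988 V.

Final answer: V_2 = 0.5988 V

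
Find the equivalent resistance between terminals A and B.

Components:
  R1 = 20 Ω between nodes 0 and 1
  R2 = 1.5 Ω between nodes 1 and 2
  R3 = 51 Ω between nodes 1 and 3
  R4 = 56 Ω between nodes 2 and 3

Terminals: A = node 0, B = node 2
Reduce the network between node 0 (A) and node 2 (B) by series/parallel combination:
  Rs1 = R3 + R4 (series, joined only at node 3) = 51 + 56 = 107 Ω
  Rp1 = R2 ‖ Rs1 (parallel, both between nodes 1 and 2) = 1/(1/1.5 + 1/107) = 1.479 Ω
  Rs2 = R1 + Rp1 (series, joined only at node 1) = 20 + 1.479 = 21.48 Ω
R_eq = 21.48 Ω

Final answer: 21.48 Ω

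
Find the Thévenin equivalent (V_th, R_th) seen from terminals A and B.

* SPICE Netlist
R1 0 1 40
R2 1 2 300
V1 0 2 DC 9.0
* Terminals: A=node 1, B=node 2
Step 1 — V_th is the open-circuit voltage V_A - V_B (nothing connected across the terminals).
Nodal analysis, taking node 2 as the 0 V reference.
Source V1 fixes V_0 = 9 V.
KCL at each unknown node (sum of currents leaving = 0; resistances in Ω):
  Node 1: (V_1 - 9)/40 + (V_1 - 0)/300 = 0
Collecting terms: 0.02833 × V_1 = 0.225  =>  V_1 = 7.941 V
V_th = V_1 - V_2 = 7.941 - 0 = 7.941 V
Step 2 — R_th: zero the source — replace V1 by a short circuit (node 2 merges into node 0) — and find the resistance seen between A (node 1) and B (node 0).
Reduce the network between node 1 (A) and node 0 (B) by series/parallel combination:
  Rp1 = R1 ‖ R2 (parallel, both between nodes 0 and 1) = 1/(1/40 + 1/300) = 35.29 Ω
R_th = 35.29 Ω

Final answer: V_th = 7.941 V, R_th = 35.29 Ω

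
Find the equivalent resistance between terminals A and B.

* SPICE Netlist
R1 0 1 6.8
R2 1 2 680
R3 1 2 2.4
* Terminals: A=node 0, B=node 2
Reduce the network between node 0 (A) and node 2 (B) by series/parallel combination:
  Rp1 = R2 ‖ R3 (parallel, both between nodes 1 and 2) = 1/(1/680 + 1/2.4) = 2.392 Ω
  Rs1 = R1 + Rp1 (series, joined only at node 1) = 6.8 + 2.392 = 9.192 Ω
R_eq = 9.192 Ω

Final answer: 9.192 Ω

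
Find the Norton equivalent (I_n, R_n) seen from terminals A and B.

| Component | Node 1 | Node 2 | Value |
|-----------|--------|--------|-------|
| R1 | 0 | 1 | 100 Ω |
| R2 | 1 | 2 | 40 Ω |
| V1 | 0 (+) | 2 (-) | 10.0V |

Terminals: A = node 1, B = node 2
Find the Thévenin equivalent first; then I_n = V_th/R_th and R_n = R_th.
Step 1 — V_th is the open-circuit voltage V_A - V_B (nothing connected across the terminals).
Nodal analysis, taking node 2 as the 0 V reference.
Source V1 fixes V_0 = 10 V.
KCL at each unknown node (sum of currents leaving = 0; resistances in Ω):
  Node 1: (V_1 - 10)/100 + (V_1 - 0)/40 = 0
Collecting terms: 0.035 × V_1 = 0.1  =>  V_1 = 2.857 V
V_th = V_1 - V_2 = 2.857 - 0 = 2.857 V
Step 2 — R_th: zero the source — replace V1 by a short circuit (node 2 merges into node 0) — and find the resistance seen between A (node 1) and B (node 0).
Reduce the network between node 1 (A) and node 0 (B) by series/parallel combination:
  Rp1 = R1 ‖ R2 (parallel, both between nodes 0 and 1) = 1/(1/100 + 1/40) = 28.57 Ω
R_th = 28.57 Ω
I_n = V_th/R_th = 2.857/28.57 = 0.1 A, and R_n = R_th = 28.57 Ω

Final answer: I_n = 0.1 A, R_n = 28.57 Ω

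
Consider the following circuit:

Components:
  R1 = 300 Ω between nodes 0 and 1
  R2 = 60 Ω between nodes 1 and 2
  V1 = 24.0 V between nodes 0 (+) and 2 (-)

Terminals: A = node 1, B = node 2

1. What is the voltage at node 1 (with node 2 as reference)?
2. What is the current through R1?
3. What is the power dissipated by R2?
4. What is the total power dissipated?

Nodal analysis, taking node 2 as the 0 V reference.
Source V1 fixes V_0 = 24 V.
KCL at each unknown node (sum of currents leaving = 0; resistances in Ω):
  Node 1: (V_1 - 24)/300 + (V_1 - 0)/60 = 0
Collecting terms: 0.02 × V_1 = 0.08  =>  V_1 = 4 V
Part 1:
  Read off the nodal solution: V_1 = 4 V
Part 2:
  I_R1 = (V_0 - V_1)/R1 = (24 - 4)/300 = 0.06667 A
  Magnitude: I_R1 = 0.06667 A
Part 3:
  I_R2 = (V_1 - V_2)/R2 = (4 - 0)/60 = 0.06667 A
  P_R2 = I_R2² × R2 = (0.06667)² × 60 = 0.2667 W
Part 4:
  Power in each resistor, P = (ΔV)²/R:
    P_R1 = (24 - 4)²/300 = 1.333 W
    P_R2 = (4 - 0)²/60 = 0.2667 W
  P_total = P_R1 + P_R2 = 1.6 W

Final answers:
1. V_1 = 4 V
2. I_R1 = 0.06667 A
3. P_R2 = 0.2667 W
4. P_total = 1.6 W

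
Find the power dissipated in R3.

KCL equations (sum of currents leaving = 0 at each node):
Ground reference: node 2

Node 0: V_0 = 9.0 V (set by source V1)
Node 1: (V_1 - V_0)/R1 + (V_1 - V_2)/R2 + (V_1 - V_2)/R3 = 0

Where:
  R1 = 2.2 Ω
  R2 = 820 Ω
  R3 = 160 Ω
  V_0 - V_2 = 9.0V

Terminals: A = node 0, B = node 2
Nodal analysis, taking node 2 as the 0 V reference.
Source V1 fixes V_0 = 9 V.
KCL at each unknown node (sum of currents leaving = 0; resistances in Ω):
  Node 1: (V_1 - 9)/2.2 + (V_1 - 0)/820 + (V_1 - 0)/160 = 0
Collecting terms: 0.462 × V_1 = 4.091  =>  V_1 = 8.854 V
I_R3 = (V_1 - V_2)/R3 = (8.854 - 0)/160 = 0.05534 A
P_R3 = I_R3² × R3 = (0.05534)² × 160 = 0.49 W

Final answer: 0.49 W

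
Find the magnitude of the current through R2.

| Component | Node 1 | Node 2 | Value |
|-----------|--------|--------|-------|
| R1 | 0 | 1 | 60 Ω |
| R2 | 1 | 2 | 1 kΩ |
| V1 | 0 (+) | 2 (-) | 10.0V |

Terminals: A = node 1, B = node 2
Nodal analysis, taking node 2 as the 0 V reference.
Source V1 fixes V_0 = 10 V.
KCL at each unknown node (sum of currents leaving = 0; resistances in Ω):
  Node 1: (V_1 - 10)/60 + (V_1 - 0)/1000 = 0
Collecting terms: 0.01767 × V_1 = 0.1667  =>  V_1 = 9.434 V
I_R2 = (V_1 - V_2)/R2 = (9.434 - 0)/1000 = 0.009434 A
|I_R2| = 0.009434 A

Final answer: |I_R2| = 0.009434 A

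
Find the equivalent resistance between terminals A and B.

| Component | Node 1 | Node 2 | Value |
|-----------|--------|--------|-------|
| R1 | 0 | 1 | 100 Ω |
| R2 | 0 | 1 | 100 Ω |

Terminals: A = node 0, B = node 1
Reduce the network between node 0 (A) and node 1 (B) by series/parallel combination:
  Rp1 = R1 ‖ R2 (parallel, both between nodes 0 and 1) = 1/(1/100 + 1/100) = 50 Ω
R_eq = 50 Ω

Final answer: 50 Ω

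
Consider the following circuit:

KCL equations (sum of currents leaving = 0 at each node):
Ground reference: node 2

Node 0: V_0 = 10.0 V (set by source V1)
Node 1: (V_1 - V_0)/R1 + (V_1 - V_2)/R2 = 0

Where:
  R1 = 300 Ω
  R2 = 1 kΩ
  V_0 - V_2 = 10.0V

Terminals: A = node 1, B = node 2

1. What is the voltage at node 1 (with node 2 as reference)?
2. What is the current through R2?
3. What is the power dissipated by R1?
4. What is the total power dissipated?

Nodal analysis, taking node 2 as the 0 V reference.
Source V1 fixes V_0 = 10 V.
KCL at each unknown node (sum of currents leaving = 0; resistances in Ω):
  Node 1: (V_1 - 10)/300 + (V_1 - 0)/1000 = 0
Collecting terms: 0.004333 × V_1 = 0.03333  =>  V_1 = 7.692 V
Part 1:
  Read off the nodal solution: V_1 = 7.692 V
Part 2:
  I_R2 = (V_1 - V_2)/R2 = (7.692 - 0)/1000 = 0.007692 A
  Magnitude: I_R2 = 0.007692 A
Part 3:
  I_R1 = (V_0 - V_1)/R1 = (10 - 7.692)/300 = 0.007692 A
  P_R1 = I_R1² × R1 = (0.007692)² × 300 = 0.01775 W
Part 4:
  Power in each resistor, P = (ΔV)²/R:
    P_R1 = (10 - 7.692)²/300 = 0.01775 W
    P_R2 = (7.692 - 0)²/1000 = 0.05917 W
  P_total = P_R1 + P_R2 = 0.07692 W

Final answers:
1. V_1 = 7.692 V
2. I_R2 = 0.007692 A
3. P_R1 = 0.01775 W
4. P_total = 0.07692 W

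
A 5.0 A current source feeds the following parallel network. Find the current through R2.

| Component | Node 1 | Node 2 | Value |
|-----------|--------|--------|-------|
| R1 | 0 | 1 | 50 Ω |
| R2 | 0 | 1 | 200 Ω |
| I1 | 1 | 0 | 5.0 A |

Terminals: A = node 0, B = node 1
All resistors sit directly between nodes 0 and 1, so they are in parallel and share one voltage V; the full source current 5 A splits among them.
1/R_par = 1/50 + 1/200 = 0.025 S  =>  R_par = 40 Ω
V = I × R_par = 5 × 40 = 200 V
I_R2 = V/R2 = 200/200 = 1 A

Final answer: 1 A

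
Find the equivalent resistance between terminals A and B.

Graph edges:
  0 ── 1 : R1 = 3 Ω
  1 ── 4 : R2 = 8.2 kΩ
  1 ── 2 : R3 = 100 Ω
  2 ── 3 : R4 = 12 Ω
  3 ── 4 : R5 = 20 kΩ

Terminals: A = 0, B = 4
Reduce the network between node 0 (A) and node 4 (B) by series/parallel combination:
  Rs1 = R3 + R4 (series, joined only at node 2) = 100 + 12 = 112 Ω
  Rs2 = R5 + Rs1 (series, joined only at node 3) = 20000 + 112 = 20110 Ω
  Rp1 = R2 ‖ Rs2 (parallel, both between nodes 1 and 4) = 1/(1/8200 + 1/20110) = 5825 Ω
  Rs3 = R1 + Rp1 (series, joined only at node 1) = 3 + 5825 = 5828 Ω
R_eq = 5.828 kΩ

Final answer: 5.828 kΩ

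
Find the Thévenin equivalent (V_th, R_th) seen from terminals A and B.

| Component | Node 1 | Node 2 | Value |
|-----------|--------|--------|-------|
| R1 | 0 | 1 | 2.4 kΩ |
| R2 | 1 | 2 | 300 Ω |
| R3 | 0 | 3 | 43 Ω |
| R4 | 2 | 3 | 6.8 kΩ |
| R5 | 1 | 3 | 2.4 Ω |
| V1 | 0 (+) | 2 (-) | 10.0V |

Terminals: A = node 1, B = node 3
Step 1 — V_th is the open-circuit voltage V_A - V_B (nothing connected across the terminals).
Nodal analysis, taking node 2 as the 0 V reference.
Source V1 fixes V_0 = 10 V.
KCL at each unknown node (sum of currents leaving = 0; resistances in Ω):
  Node 1: (V_1 - 10)/2400 + (V_1 - 0)/300 + (V_1 - V_3)/2.4 = 0
  Node 3: (V_3 - 10)/43 + (V_3 - 0)/6800 + (V_3 - V_1)/2.4 = 0
Collecting terms (coefficients in siemens):
  0.4204·V_1 - 0.4167·V_3 = 0.004167
  0.4401·V_3 - 0.4167·V_1 = 0.2326
Determinant D = (0.4204)(0.4401) - (-0.4167)(-0.4167) = 0.0114
V_1 = [(0.004167)(0.4401) - (-0.4167)(0.2326)]/D = 8.66 V
V_3 = [(0.4204)(0.2326) - (0.004167)(-0.4167)]/D = 8.728 V
V_th = V_1 - V_3 = 8.66 - 8.728 = -0.06794 V
Step 2 — R_th: zero the source — replace V1 by a short circuit (node 2 merges into node 0) — and find the resistance seen between A (node 1) and B (node 3).
Reduce the network between node 1 (A) and node 3 (B) by series/parallel combination:
  Rp1 = R1 ‖ R2 (parallel, both between nodes 0 and 1) = 1/(1/2400 + 1/300) = 266.7 Ω
  Rp2 = R3 ‖ R4 (parallel, both between nodes 0 and 3) = 1/(1/43 + 1/6800) = 42.73 Ω
  Rs1 = Rp1 + Rp2 (series, joined only at node 0) = 266.7 + 42.73 = 309.4 Ω
  Rp3 = R5 ‖ Rs1 (parallel, both between nodes 1 and 3) = 1/(1/2.4 + 1/309.4) = 2.382 Ω
R_th = 2.382 Ω

Final answer: V_th = -0.06794 V, R_th = 2.382 Ω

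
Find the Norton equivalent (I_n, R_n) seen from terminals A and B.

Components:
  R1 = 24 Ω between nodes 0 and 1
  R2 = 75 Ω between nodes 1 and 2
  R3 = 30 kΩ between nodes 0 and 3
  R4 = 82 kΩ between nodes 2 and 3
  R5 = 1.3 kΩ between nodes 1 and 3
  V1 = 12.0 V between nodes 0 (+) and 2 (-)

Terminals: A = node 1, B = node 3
Find the Thévenin equivalent first; then I_n = V_th/R_th and R_n = R_th.
Step 1 — V_th is the open-circuit voltage V_A - V_B (nothing connected across the terminals).
Nodal analysis, taking node 2 as the 0 V reference.
Source V1 fixes V_0 = 12 V.
KCL at each unknown node (sum of currents leaving = 0; resistances in Ω):
  Node 1: (V_1 - 12)/24 + (V_1 - 0)/75 + (V_1 - V_3)/1300 = 0
  Node 3: (V_3 - 12)/30000 + (V_3 - 0)/82000 + (V_3 - V_1)/1300 = 0
Collecting terms (coefficients in siemens):
  0.05577·V_1 - 0.0007692·V_3 = 0.5
  0.0008148·V_3 - 0.0007692·V_1 = 0.0004
Determinant D = (0.05577)(0.0008148) - (-0.0007692)(-0.0007692) = 0.00004485
V_1 = [(0.5)(0.0008148) - (-0.0007692)(0.0004)]/D = 9.091 V
V_3 = [(0.05577)(0.0004) - (0.5)(-0.0007692)]/D = 9.074 V
V_th = V_1 - V_3 = 9.091 - 9.074 = 0.01704 V
Step 2 — R_th: zero the source — replace V1 by a short circuit (node 2 merges into node 0) — and find the resistance seen between A (node 1) and B (node 3).
Reduce the network between node 1 (A) and node 3 (B) by series/parallel combination:
  Rp1 = R1 ‖ R2 (parallel, both between nodes 0 and 1) = 1/(1/24 + 1/75) = 18.18 Ω
  Rp2 = R3 ‖ R4 (parallel, both between nodes 0 and 3) = 1/(1/30000 + 1/82000) = 21960 Ω
  Rs1 = Rp1 + Rp2 (series, joined only at node 0) = 18.18 + 21960 = 21980 Ω
  Rp3 = R5 ‖ Rs1 (parallel, both between nodes 1 and 3) = 1/(1/1300 + 1/21980) = 1227 Ω
R_th = 1.227 kΩ
I_n = V_th/R_th = 0.01704/1227 = 0.00001388 A, and R_n = R_th = 1.227 kΩ

Final answer: I_n = 1.388e-05 A, R_n = 1.227 kΩ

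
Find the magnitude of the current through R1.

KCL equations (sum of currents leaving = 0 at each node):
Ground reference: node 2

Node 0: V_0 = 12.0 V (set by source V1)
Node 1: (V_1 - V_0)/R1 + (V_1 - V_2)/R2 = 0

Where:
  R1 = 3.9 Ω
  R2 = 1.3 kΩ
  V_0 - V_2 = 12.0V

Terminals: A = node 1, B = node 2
Nodal analysis, taking node 2 as the 0 V reference.
Source V1 fixes V_0 = 12 V.
KCL at each unknown node (sum of currents leaving = 0; resistances in Ω):
  Node 1: (V_1 - 12)/3.9 + (V_1 - 0)/1300 = 0
Collecting terms: 0.2572 × V_1 = 3.077  =>  V_1 = 11.96 V
I_R1 = (V_0 - V_1)/R1 = (12 - 11.96)/3.9 = 0.009203 A
|I_R1| = 0.009203 A

Final answer: |I_R1| = 0.009203 A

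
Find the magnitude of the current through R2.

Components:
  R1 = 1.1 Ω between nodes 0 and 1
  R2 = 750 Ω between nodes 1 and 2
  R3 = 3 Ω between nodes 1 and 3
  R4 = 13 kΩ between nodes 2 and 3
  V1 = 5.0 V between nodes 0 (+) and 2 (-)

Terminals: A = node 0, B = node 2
Nodal analysis, taking node 2 as the 0 V reference.
Source V1 fixes V_0 = 5 V.
KCL at each unknown node (sum of currents leaving = 0; resistances in Ω):
  Node 1: (V_1 - 5)/1.1 + (V_1 - 0)/750 + (V_1 - V_3)/3 = 0
  Node 3: (V_3 - V_1)/3 + (V_3 - 0)/13000 = 0
Collecting terms (coefficients in siemens):
  1.244·V_1 - 0.3333·V_3 = 4.545
  0.3334·V_3 - 0.3333·V_1 = 0
Determinant D = (1.244)(0.3334) - (-0.3333)(-0.3333) = 0.3036
V_1 = [(4.545)(0.3334) - (-0.3333)(0)]/D = 4.992 V
V_3 = [(1.244)(0) - (4.545)(-0.3333)]/D = 4.991 V
I_R2 = (V_1 - V_2)/R2 = (4.992 - 0)/750 = 0.006656 A
|I_R2| = 0.006656 A

Final answer: |I_R2| = 0.006656 A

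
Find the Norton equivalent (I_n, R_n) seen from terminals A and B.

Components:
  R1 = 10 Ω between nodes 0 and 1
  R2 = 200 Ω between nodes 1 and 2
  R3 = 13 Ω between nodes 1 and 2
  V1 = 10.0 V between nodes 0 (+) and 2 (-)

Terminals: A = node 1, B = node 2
Find the Thévenin equivalent first; then I_n = V_th/R_th and R_n = R_th.
Step 1 — V_th is the open-circuit voltage V_A - V_B (nothing connected across the terminals).
Nodal analysis, taking node 2 as the 0 V reference.
Source V1 fixes V_0 = 10 V.
KCL at each unknown node (sum of currents leaving = 0; resistances in Ω):
  Node 1: (V_1 - 10)/10 + (V_1 - 0)/200 + (V_1 - 0)/13 = 0
Collecting terms: 0.1819 × V_1 = 1  =>  V_1 = 5.497 V
V_th = V_1 - V_2 = 5.497 - 0 = 5.497 V
Step 2 — R_th: zero the source — replace V1 by a short circuit (node 2 merges into node 0) — and find the resistance seen between A (node 1) and B (node 0).
Reduce the network between node 1 (A) and node 0 (B) by series/parallel combination:
  Rp1 = R1 ‖ R2 ‖ R3 (parallel, all between nodes 0 and 1) = 1/(1/10 + 1/200 + 1/13) = 5.497 Ω
R_th = 5.497 Ω
I_n = V_th/R_th = 5.497/5.497 = 1 A, and R_n = R_th = 5.497 Ω

Final answer: I_n = 1 A, R_n = 5.497 Ω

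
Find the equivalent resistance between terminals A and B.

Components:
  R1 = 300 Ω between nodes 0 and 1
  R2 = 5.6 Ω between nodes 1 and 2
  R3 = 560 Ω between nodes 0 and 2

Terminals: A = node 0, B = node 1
Reduce the network between node 0 (A) and node 1 (B) by series/parallel combination:
  Rs1 = R3 + R2 (series, joined only at node 2) = 560 + 5.6 = 565.6 Ω
  Rp1 = R1 ‖ Rs1 (parallel, both between nodes 0 and 1) = 1/(1/300 + 1/565.6) = 196 Ω
R_eq = 196 Ω

Final answer: 196 Ω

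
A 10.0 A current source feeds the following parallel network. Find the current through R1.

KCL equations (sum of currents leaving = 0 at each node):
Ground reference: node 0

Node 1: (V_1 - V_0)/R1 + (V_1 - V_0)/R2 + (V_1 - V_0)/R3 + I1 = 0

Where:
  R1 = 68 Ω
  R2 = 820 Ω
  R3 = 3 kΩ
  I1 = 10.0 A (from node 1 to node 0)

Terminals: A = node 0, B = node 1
All resistors sit directly between nodes 0 and 1, so they are in parallel and share one voltage V; the full source current 10 A splits among them.
1/R_par = 1/68 + 1/820 + 1/3000 = 0.01626 S  =>  R_par = 61.51 Ω
V = I × R_par = 10 × 61.51 = 615.1 V
I_R1 = V/R1 = 615.1/68 = 9.045 A

Final answer: 9.045 A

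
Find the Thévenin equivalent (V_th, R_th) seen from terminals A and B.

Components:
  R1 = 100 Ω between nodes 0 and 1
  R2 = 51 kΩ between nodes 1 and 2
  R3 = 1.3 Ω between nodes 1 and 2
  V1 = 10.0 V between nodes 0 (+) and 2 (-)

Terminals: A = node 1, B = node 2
Step 1 — V_th is the open-circuit voltage V_A - V_B (nothing connected across the terminals).
Nodal analysis, taking node 2 as the 0 V reference.
Source V1 fixes V_0 = 10 V.
KCL at each unknown node (sum of currents leaving = 0; resistances in Ω):
  Node 1: (V_1 - 10)/100 + (V_1 - 0)/51000 + (V_1 - 0)/1.3 = 0
Collecting terms: 0.7793 × V_1 = 0.1  =>  V_1 = 0.1283 V
V_th = V_1 - V_2 = 0.1283 - 0 = 0.1283 V
Step 2 — R_th: zero the source — replace V1 by a short circuit (node 2 merges into node 0) — and find the resistance seen between A (node 1) and B (node 0).
Reduce the network between node 1 (A) and node 0 (B) by series/parallel combination:
  Rp1 = R1 ‖ R2 ‖ R3 (parallel, all between nodes 0 and 1) = 1/(1/100 + 1/51000 + 1/1.3) = 1.283 Ω
R_th = 1.283 Ω

Final answer: V_th = 0.1283 V, R_th = 1.283 Ω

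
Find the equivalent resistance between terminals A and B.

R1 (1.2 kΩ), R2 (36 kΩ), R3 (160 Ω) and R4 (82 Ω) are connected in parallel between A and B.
Reduce the network between node 0 (A) and node 1 (B) by series/parallel combination:
  Rp1 = R1 ‖ R2 ‖ R3 ‖ R4 (parallel, all between nodes 0 and 1) = 1/(1/1200 + 1/36000 + 1/160 + 1/82) = 51.8 Ω
R_eq = 51.8 Ω

Final answer: 51.8 Ω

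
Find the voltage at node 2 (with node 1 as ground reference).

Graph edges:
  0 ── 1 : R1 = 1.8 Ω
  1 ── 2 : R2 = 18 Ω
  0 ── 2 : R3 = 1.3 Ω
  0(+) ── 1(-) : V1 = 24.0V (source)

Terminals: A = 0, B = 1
Nodal analysis, taking node 1 as the 0 V reference.
Source V1 fixes V_0 = 24 V.
KCL at each unknown node (sum of currents leaving = 0; resistances in Ω):
  Node 2: (V_2 - 0)/18 + (V_2 - 24)/1.3 = 0
Collecting terms: 0.8248 × V_2 = 18.46  =>  V_2 = 22.38 V
The requested potential is V_2 = 22.38 V.

Final answer: V_2 = 22.38 V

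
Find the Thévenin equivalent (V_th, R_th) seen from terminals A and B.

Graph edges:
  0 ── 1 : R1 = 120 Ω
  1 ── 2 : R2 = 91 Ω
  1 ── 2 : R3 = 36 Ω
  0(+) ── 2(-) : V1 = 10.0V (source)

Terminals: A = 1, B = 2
Step 1 — V_th is the open-circuit voltage V_A - V_B (nothing connected across the terminals).
Nodal analysis, taking node 2 as the 0 V reference.
Source V1 fixes V_0 = 10 V.
KCL at each unknown node (sum of currents leaving = 0; resistances in Ω):
  Node 1: (V_1 - 10)/120 + (V_1 - 0)/91 + (V_1 - 0)/36 = 0
Collecting terms: 0.0471 × V_1 = 0.08333  =>  V_1 = 1.769 V
V_th = V_1 - V_2 = 1.769 - 0 = 1.769 V
Step 2 — R_th: zero the source — replace V1 by a short circuit (node 2 merges into node 0) — and find the resistance seen between A (node 1) and B (node 0).
Reduce the network between node 1 (A) and node 0 (B) by series/parallel combination:
  Rp1 = R1 ‖ R2 ‖ R3 (parallel, all between nodes 0 and 1) = 1/(1/120 + 1/91 + 1/36) = 21.23 Ω
R_th = 21.23 Ω

Final answer: V_th = 1.769 V, R_th = 21.23 Ω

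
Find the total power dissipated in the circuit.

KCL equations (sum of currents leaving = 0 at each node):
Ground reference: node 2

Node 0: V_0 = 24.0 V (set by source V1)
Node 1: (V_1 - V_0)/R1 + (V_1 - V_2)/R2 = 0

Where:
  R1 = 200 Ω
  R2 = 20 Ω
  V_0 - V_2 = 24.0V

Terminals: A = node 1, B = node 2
Nodal analysis, taking node 2 as the 0 V reference.
Source V1 fixes V_0 = 24 V.
KCL at each unknown node (sum of currents leaving = 0; resistances in Ω):
  Node 1: (V_1 - 24)/200 + (V_1 - 0)/20 = 0
Collecting terms: 0.055 × V_1 = 0.12  =>  V_1 = 2.182 V
Power in each resistor, P = (ΔV)²/R:
  P_R1 = (24 - 2.182)²/200 = 2.38 W
  P_R2 = (2.182 - 0)²/20 = 0.238 W
P_total = P_R1 + P_R2 = 2.618 W

Final answer: 2.618 W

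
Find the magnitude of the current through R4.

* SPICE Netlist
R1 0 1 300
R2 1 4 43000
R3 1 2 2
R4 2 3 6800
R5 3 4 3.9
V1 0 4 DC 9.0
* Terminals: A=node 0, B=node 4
Nodal analysis, taking node 4 as the 0 V reference.
Source V1 fixes V_0 = 9 V.
KCL at each unknown node (sum of currents leaving = 0; resistances in Ω):
  Node 1: (V_1 - 9)/300 + (V_1 - 0)/43000 + (V_1 - V_2)/2 = 0
  Node 2: (V_2 - V_1)/2 + (V_2 - V_3)/6800 = 0
  Node 3: (V_3 - V_2)/6800 + (V_3 - 0)/3.9 = 0
Collecting terms (coefficients in siemens):
  0.5034·V_1 - 0.5·V_2 = 0.03
  0.5001·V_2 - 0.5·V_1 - 0.0001471·V_3 = 0
  0.2566·V_3 - 0.0001471·V_2 = 0
Solving these 3 simultaneous equations (Gaussian elimination) gives:
  V_1 = 8.563 V, V_2 = 8.56 V, V_3 = 0.004907 V
I_R4 = (V_2 - V_3)/R4 = (8.56 - 0.004907)/6800 = 0.001258 A
|I_R4| = 0.001258 A

Final answer: |I_R4| = 0.001258 A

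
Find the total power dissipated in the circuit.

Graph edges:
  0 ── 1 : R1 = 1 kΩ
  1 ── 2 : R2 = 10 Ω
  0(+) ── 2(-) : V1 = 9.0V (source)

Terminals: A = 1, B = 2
Nodal analysis, taking node 2 as the 0 V reference.
Source V1 fixes V_0 = 9 V.
KCL at each unknown node (sum of currents leaving = 0; resistances in Ω):
  Node 1: (V_1 - 9)/1000 + (V_1 - 0)/10 = 0
Collecting terms: 0.101 × V_1 = 0.009  =>  V_1 = 0.08911 V
Power in each resistor, P = (ΔV)²/R:
  P_R1 = (9 - 0.08911)²/1000 = 0.0794 W
  P_R2 = (0.08911 - 0)²/10 = 0.000794 W
P_total = P_R1 + P_R2 = 0.0802 W

Final answer: 0.0802 W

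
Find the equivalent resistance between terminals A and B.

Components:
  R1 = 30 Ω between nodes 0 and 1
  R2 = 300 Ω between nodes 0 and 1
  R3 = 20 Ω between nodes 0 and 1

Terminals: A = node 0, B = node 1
Reduce the network between node 0 (A) and node 1 (B) by series/parallel combination:
  Rp1 = R1 ‖ R2 ‖ R3 (parallel, all between nodes 0 and 1) = 1/(1/30 + 1/300 + 1/20) = 11.54 Ω
R_eq = 11.54 Ω

Final answer: 11.54 Ω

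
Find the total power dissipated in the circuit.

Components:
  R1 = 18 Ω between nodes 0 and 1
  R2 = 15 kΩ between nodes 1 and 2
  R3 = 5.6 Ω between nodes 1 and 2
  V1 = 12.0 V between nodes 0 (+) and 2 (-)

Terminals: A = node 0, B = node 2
Nodal analysis, taking node 2 as the 0 V reference.
Source V1 fixes V_0 = 12 V.
KCL at each unknown node (sum of currents leaving = 0; resistances in Ω):
  Node 1: (V_1 - 12)/18 + (V_1 - 0)/15000 + (V_1 - 0)/5.6 = 0
Collecting terms: 0.2342 × V_1 = 0.6667  =>  V_1 = 2.847 V
Power in each resistor, P = (ΔV)²/R:
  P_R1 = (12 - 2.847)²/18 = 4.655 W
  P_R2 = (2.847 - 0)²/15000 = 0.0005402 W
  P_R3 = (2.847 - 0)²/5.6 = 1.447 W
P_total = P_R1 + P_R2 + P_R3 = 6.102 W

Final answer: 6.102 W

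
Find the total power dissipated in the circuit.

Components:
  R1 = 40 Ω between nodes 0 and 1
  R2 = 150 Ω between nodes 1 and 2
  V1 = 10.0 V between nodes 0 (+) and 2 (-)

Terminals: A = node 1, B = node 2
Nodal analysis, taking node 2 as the 0 V reference.
Source V1 fixes V_0 = 10 V.
KCL at each unknown node (sum of currents leaving = 0; resistances in Ω):
  Node 1: (V_1 - 10)/40 + (V_1 - 0)/150 = 0
Collecting terms: 0.03167 × V_1 = 0.25  =>  V_1 = 7.895 V
Power in each resistor, P = (ΔV)²/R:
  P_R1 = (10 - 7.895)²/40 = 0.1108 W
  P_R2 = (7.895 - 0)²/150 = 0.4155 W
P_total = P_R1 + P_R2 = 0.5263 W

Final answer: 0.5263 W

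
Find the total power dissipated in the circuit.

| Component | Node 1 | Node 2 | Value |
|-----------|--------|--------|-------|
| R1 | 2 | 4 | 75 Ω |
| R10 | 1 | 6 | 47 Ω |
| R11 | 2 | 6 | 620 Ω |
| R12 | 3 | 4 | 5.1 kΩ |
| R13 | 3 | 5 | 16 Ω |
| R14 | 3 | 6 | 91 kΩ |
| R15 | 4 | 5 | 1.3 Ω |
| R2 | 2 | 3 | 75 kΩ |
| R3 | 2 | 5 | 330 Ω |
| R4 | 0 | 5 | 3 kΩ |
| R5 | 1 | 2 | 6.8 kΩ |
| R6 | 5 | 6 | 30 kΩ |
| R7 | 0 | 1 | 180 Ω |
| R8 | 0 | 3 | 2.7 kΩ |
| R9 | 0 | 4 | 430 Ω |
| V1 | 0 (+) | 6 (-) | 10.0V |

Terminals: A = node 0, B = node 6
Nodal analysis, taking node 6 as the 0 V reference.
Source V1 fixes V_0 = 10 V.
KCL at each unknown node (sum of currents leaving = 0; resistances in Ω):
  Node 1: (V_1 - V_2)/6800 + (V_1 - 10)/180 + (V_1 - 0)/47 = 0
  Node 2: (V_2 - V_4)/75 + (V_2 - V_3)/75000 + (V_2 - V_5)/330 + (V_2 - V_1)/6800 + (V_2 - 0)/620 = 0
  Node 3: (V_3 - V_2)/75000 + (V_3 - 10)/2700 + (V_3 - V_4)/5100 + (V_3 - V_5)/16 + (V_3 - 0)/91000 = 0
  Node 4: (V_4 - V_2)/75 + (V_4 - 10)/430 + (V_4 - V_3)/5100 + (V_4 - V_5)/1.3 = 0
  Node 5: (V_5 - V_2)/330 + (V_5 - 10)/3000 + (V_5 - 0)/30000 + (V_5 - V_3)/16 + (V_5 - V_4)/1.3 = 0
Collecting terms (coefficients in siemens):
  0.02698·V_1 - 0.0001471·V_2 = 0.05556
  0.01814·V_2 - 0.0001471·V_1 - 0.00001333·V_3 - 0.01333·V_4 - 0.00303·V_5 = 0
  0.06309·V_3 - 0.00001333·V_2 - 0.0001961·V_4 - 0.0625·V_5 = 0.003704
  0.7851·V_4 - 0.01333·V_2 - 0.0001961·V_3 - 0.7692·V_5 = 0.02326
  0.8351·V_5 - 0.00303·V_2 - 0.0625·V_3 - 0.7692·V_4 = 0.003333
Solving these 5 simultaneous equations (Gaussian elimination) gives:
  V_1 = 2.092 V, V_2 = 5.936 V, V_3 = 6.574 V, V_4 = 6.555 V
  V_5 = 6.555 V
Power in each resistor, P = (ΔV)²/R:
  P_R1 = (5.936 - 6.555)²/75 = 0.005109 W
  P_R2 = (5.936 - 6.574)²/75000 = 0.000005432 W
  P_R3 = (5.936 - 6.555)²/330 = 0.001162 W
  P_R4 = (10 - 6.555)²/3000 = 0.003956 W
  P_R5 = (2.092 - 5.936)²/6800 = 0.002173 W
  P_R6 = (6.555 - 0)²/30000 = 0.001432 W
  P_R7 = (10 - 2.092)²/180 = 0.3475 W
  P_R8 = (10 - 6.574)²/2700 = 0.004347 W
  P_R9 = (10 - 6.555)²/430 = 0.02761 W
  P_R10 = (2.092 - 0)²/47 = 0.09308 W
  P_R11 = (5.936 - 0)²/620 = 0.05683 W
  P_R12 = (6.574 - 6.555)²/5100 = 0.00000007273 W
  P_R13 = (6.574 - 6.555)²/16 = 0.00002244 W
  P_R14 = (6.574 - 0)²/91000 = 0.0004749 W
  P_R15 = (6.555 - 6.555)²/1.3 = 0.00000007331 W
P_total = P_R1 + P_R2 + P_R3 + P_R4 + P_R5 + P_R6 + P_R7 + P_R8 + P_R9 + P_R10 + P_R11 + P_R12 + P_R13 + P_R14 + P_R15 = 0.5437 W

Final answer: 0.5437 W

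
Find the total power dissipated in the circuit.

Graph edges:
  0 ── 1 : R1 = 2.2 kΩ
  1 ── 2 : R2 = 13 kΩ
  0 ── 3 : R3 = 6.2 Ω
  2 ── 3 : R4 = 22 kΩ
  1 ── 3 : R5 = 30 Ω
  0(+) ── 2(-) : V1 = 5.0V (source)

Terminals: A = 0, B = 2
Nodal analysis, taking node 2 as the 0 V reference.
Source V1 fixes V_0 = 5 V.
KCL at each unknown node (sum of currents leaving = 0; resistances in Ω):
  Node 1: (V_1 - 5)/2200 + (V_1 - 0)/13000 + (V_1 - V_3)/30 = 0
  Node 3: (V_3 - 5)/6.2 + (V_3 - 0)/22000 + (V_3 - V_1)/30 = 0
Collecting terms (coefficients in siemens):
  0.03386·V_1 - 0.03333·V_3 = 0.002273
  0.1947·V_3 - 0.03333·V_1 = 0.8065
Determinant D = (0.03386)(0.1947) - (-0.03333)(-0.03333) = 0.005481
V_1 = [(0.002273)(0.1947) - (-0.03333)(0.8065)]/D = 4.985 V
V_3 = [(0.03386)(0.8065) - (0.002273)(-0.03333)]/D = 4.996 V
Power in each resistor, P = (ΔV)²/R:
  P_R1 = (5 - 4.985)²/2200 = 0.0000001028 W
  P_R2 = (4.985 - 0)²/13000 = 0.001912 W
  P_R3 = (5 - 4.996)²/6.2 = 0.00000226 W
  P_R4 = (0 - 4.996)²/22000 = 0.001135 W
  P_R5 = (4.985 - 4.996)²/30 = 0.000004255 W
P_total = P_R1 + P_R2 + P_R3 + P_R4 + P_R5 = 0.003053 W

Final answer: 0.003053 W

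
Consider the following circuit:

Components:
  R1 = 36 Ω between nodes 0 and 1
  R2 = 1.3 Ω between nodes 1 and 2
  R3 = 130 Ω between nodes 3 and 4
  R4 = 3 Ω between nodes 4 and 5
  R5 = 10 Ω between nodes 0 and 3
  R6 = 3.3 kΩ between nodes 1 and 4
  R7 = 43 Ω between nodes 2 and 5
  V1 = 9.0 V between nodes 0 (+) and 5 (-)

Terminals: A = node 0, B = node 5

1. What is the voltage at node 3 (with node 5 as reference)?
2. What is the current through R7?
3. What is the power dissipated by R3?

Nodal analysis, taking node 5 as the 0 V reference.
Source V1 fixes V_0 = 9 V.
KCL at each unknown node (sum of currents leaving = 0; resistances in Ω):
  Node 1: (V_1 - 9)/36 + (V_1 - V_2)/1.3 + (V_1 - V_4)/3300 = 0
  Node 2: (V_2 - V_1)/1.3 + (V_2 - 0)/43 = 0
  Node 3: (V_3 - V_4)/130 + (V_3 - 9)/10 = 0
  Node 4: (V_4 - V_3)/130 + (V_4 - 0)/3 + (V_4 - V_1)/3300 = 0
Collecting terms (coefficients in siemens):
  0.7973·V_1 - 0.7692·V_2 - 0.000303·V_4 = 0.25
  0.7925·V_2 - 0.7692·V_1 = 0
  0.1077·V_3 - 0.007692·V_4 = 0.9
  0.3413·V_4 - 0.000303·V_1 - 0.007692·V_3 = 0
Solving these 4 simultaneous equations (Gaussian elimination) gives:
  V_1 = 4.937 V, V_2 = 4.792 V, V_3 = 8.371 V, V_4 = 0.193 V
Part 1:
  Read off the nodal solution: V_3 = 8.371 V
Part 2:
  I_R7 = (V_2 - V_5)/R7 = (4.792 - 0)/43 = 0.1114 A
  Magnitude: I_R7 = 0.1114 A
Part 3:
  I_R3 = (V_3 - V_4)/R3 = (8.371 - 0.193)/130 = 0.06291 A
  P_R3 = I_R3² × R3 = (0.06291)² × 130 = 0.5144 W

Final answers:
1. V_3 = 8.371 V
2. I_R7 = 0.1114 A
3. P_R3 = 0.5144 W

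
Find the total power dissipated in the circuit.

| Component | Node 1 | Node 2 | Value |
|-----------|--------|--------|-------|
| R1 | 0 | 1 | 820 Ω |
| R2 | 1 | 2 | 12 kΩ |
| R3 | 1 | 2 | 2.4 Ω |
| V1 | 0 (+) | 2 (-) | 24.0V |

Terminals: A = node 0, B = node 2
Nodal analysis, taking node 2 as the 0 V reference.
Source V1 fixes V_0 = 24 V.
KCL at each unknown node (sum of currents leaving = 0; resistances in Ω):
  Node 1: (V_1 - 24)/820 + (V_1 - 0)/12000 + (V_1 - 0)/2.4 = 0
Collecting terms: 0.418 × V_1 = 0.02927  =>  V_1 = 0.07002 V
Power in each resistor, P = (ΔV)²/R:
  P_R1 = (24 - 0.07002)²/820 = 0.6983 W
  P_R2 = (0.07002 - 0)²/12000 = 0.0000004086 W
  P_R3 = (0.07002 - 0)²/2.4 = 0.002043 W
P_total = P_R1 + P_R2 + P_R3 = 0.7004 W

Final answer: 0.7004 W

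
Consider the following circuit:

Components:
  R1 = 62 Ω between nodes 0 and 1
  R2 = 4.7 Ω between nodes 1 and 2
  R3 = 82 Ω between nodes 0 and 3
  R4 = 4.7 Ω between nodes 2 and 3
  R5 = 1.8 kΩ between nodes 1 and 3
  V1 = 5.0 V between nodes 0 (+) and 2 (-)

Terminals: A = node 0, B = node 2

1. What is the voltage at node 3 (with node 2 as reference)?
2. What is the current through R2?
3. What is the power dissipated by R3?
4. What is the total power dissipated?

Nodal analysis, taking node 2 as the 0 V reference.
Source V1 fixes V_0 = 5 V.
KCL at each unknown node (sum of currents leaving = 0; resistances in Ω):
  Node 1: (V_1 - 5)/62 + (V_1 - 0)/4.7 + (V_1 - V_3)/1800 = 0
  Node 3: (V_3 - 5)/82 + (V_3 - 0)/4.7 + (V_3 - V_1)/1800 = 0
Collecting terms (coefficients in siemens):
  0.2295·V_1 - 0.0005556·V_3 = 0.08065
  0.2255·V_3 - 0.0005556·V_1 = 0.06098
Determinant D = (0.2295)(0.2255) - (-0.0005556)(-0.0005556) = 0.05174
V_1 = [(0.08065)(0.2255) - (-0.0005556)(0.06098)]/D = 0.3521 V
V_3 = [(0.2295)(0.06098) - (0.08065)(-0.0005556)]/D = 0.2712 V
Part 1:
  Read off the nodal solution: V_3 = 0.2712 V
Part 2:
  I_R2 = (V_1 - V_2)/R2 = (0.3521 - 0)/4.7 = 0.07492 A
  Magnitude: I_R2 = 0.07492 A
Part 3:
  I_R3 = (V_0 - V_3)/R3 = (5 - 0.2712)/82 = 0.05767 A
  P_R3 = I_R3² × R3 = (0.05767)² × 82 = 0.2727 W
Part 4:
  Power in each resistor, P = (ΔV)²/R:
    P_R1 = (5 - 0.3521)²/62 = 0.3484 W
    P_R2 = (0.3521 - 0)²/4.7 = 0.02638 W
    P_R3 = (5 - 0.2712)²/82 = 0.2727 W
    P_R4 = (0 - 0.2712)²/4.7 = 0.01565 W
    P_R5 = (0.3521 - 0.2712)²/1800 = 0.000003634 W
  P_total = P_R1 + P_R2 + P_R3 + P_R4 + P_R5 = 0.6632 W

Final answers:
1. V_3 = 0.2712 V
2. I_R2 = 0.07492 A
3. P_R3 = 0.2727 W
4. P_total = 0.6632 W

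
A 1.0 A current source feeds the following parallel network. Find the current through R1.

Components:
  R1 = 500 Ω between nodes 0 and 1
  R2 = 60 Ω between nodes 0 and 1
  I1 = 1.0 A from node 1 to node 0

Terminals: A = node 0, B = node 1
All resistors sit directly between nodes 0 and 1, so they are in parallel and share one voltage V; the full source current 1 A splits among them.
1/R_par = 1/500 + 1/60 = 0.01867 S  =>  R_par = 53.57 Ω
V = I × R_par = 1 × 53.57 = 53.57 V
I_R1 = V/R1 = 53.57/500 = 0.1071 A

Final answer: 0.1071 A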